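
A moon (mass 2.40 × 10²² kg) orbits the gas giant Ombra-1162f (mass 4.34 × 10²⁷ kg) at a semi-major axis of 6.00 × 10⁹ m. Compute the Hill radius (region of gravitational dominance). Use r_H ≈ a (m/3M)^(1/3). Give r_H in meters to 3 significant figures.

r_H ≈ a (m/3M)^(1/3)
    = (6.00 × 10⁹) × (2.40 × 10²² / (3 × 4.34 × 10²⁷))^(1/3)
    = 7.36 × 10⁷ m

7.36 × 10⁷ m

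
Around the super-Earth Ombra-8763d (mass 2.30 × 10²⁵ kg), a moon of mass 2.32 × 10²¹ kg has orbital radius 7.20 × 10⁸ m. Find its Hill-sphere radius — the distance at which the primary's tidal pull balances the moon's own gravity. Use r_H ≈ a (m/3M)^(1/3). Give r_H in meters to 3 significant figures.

2.32 × 10⁷ m

r_H ≈ a (m/3M)^(1/3)
    = (7.20 × 10⁸) × (2.32 × 10²¹ / (3 × 2.30 × 10²⁵))^(1/3)
    = 2.32 × 10⁷ m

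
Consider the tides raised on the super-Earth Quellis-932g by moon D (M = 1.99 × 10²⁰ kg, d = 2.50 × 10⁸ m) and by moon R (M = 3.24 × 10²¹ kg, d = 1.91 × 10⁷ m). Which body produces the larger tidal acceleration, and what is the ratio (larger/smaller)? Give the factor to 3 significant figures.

The tide-raising term goes as M/d³ (the gradient of a 1/d² field).
Moon D: (1.99 × 10²⁰) / (2.50 × 10⁸)³ = 1.274 × 10⁻⁵
Moon R: (3.24 × 10²¹) / (1.91 × 10⁷)³ = 4.650 × 10⁻¹
Ratio (larger/smaller) = 36500

Moon R, by a factor of ≈ 36500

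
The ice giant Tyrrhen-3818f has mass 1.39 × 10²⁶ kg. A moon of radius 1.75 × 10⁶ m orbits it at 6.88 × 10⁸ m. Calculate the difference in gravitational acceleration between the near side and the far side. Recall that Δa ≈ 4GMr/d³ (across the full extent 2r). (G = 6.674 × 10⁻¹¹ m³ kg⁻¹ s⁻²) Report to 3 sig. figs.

1.99 × 10⁻⁴ m/s²

Δg = 4GMr/d³
   = 4 × (6.674 × 10⁻¹¹) × (1.39 × 10²⁶) × (1.75 × 10⁶) / (6.88 × 10⁸)³
   = 1.99 × 10⁻⁴ m/s²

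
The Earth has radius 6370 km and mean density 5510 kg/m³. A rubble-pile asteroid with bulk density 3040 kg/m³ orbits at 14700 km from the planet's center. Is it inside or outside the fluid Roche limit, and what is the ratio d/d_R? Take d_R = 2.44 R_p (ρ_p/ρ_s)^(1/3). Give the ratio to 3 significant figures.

inside; d/d_R ≈ 0.776

d_R = 2.44 × (6370 km) × (5510/3040)^(1/3) = 18950 km
d/d_R = (14700) / (18950) = 0.776
Since d/d_R < 1, the body is inside the Roche limit.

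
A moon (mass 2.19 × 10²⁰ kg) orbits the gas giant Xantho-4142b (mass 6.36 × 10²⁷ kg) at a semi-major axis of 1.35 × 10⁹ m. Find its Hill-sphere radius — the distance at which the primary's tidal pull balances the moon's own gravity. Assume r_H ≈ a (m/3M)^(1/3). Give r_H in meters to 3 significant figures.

3.05 × 10⁶ m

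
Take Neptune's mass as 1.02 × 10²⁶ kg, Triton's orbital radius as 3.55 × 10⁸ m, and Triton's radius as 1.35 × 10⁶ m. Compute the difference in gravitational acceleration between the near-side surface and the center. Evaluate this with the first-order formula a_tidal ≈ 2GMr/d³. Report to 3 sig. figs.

Δa = 2GMr/d³
   = 2 × (6.674 × 10⁻¹¹) × (1.02 × 10²⁶) × (1.35 × 10⁶) / (3.55 × 10⁸)³
   = 4.11 × 10⁻⁴ m/s²

4.11 × 10⁻⁴ m/s²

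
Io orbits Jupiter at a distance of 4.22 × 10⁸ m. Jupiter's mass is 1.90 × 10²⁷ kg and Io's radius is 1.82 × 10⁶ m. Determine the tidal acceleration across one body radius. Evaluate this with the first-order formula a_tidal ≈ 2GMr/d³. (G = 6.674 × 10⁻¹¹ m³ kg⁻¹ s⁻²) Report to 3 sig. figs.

a_tidal = 2GMr/d³
        = 2 × (6.674 × 10⁻¹¹) × (1.90 × 10²⁷) × (1.82 × 10⁶) / (4.22 × 10⁸)³
        = 6.14 × 10⁻³ m/s²

6.14 × 10⁻³ m/s²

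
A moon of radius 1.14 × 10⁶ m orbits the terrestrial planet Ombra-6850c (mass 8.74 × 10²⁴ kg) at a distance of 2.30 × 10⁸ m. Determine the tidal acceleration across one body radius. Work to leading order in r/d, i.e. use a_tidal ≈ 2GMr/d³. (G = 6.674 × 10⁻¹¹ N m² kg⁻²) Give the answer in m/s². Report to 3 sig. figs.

a_tidal = 2GMr/d³
        = 2 × (6.674 × 10⁻¹¹) × (8.74 × 10²⁴) × (1.14 × 10⁶) / (2.30 × 10⁸)³
        = 1.09 × 10⁻⁴ m/s²

1.09 × 10⁻⁴ m/s²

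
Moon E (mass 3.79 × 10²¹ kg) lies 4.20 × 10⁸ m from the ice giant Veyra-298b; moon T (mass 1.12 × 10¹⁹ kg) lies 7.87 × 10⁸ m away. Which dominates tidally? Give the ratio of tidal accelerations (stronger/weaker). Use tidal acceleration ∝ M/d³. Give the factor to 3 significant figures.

Tidal acceleration ∝ M/d³, so compare M/d³ for each.
Moon E: (3.79 × 10²¹) / (4.20 × 10⁸)³ = 5.116 × 10⁻⁵
Moon T: (1.12 × 10¹⁹) / (7.87 × 10⁸)³ = 2.298 × 10⁻⁸
Ratio (larger/smaller) = 2230

Moon E, by a factor of ≈ 2230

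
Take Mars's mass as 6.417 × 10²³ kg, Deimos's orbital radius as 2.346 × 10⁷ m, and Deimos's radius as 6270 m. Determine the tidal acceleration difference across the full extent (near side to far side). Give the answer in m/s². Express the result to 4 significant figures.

8.319 × 10⁻⁵ m/s²

a_tidal = 4GMr/d³
        = 4 × (6.674 × 10⁻¹¹) × (6.417 × 10²³) × (6270) / (2.346 × 10⁷)³
        = 8.319 × 10⁻⁵ m/s²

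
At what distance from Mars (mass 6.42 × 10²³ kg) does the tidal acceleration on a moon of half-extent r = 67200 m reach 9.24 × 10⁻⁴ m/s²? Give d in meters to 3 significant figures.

1.84 × 10⁷ m

2GMr/d³ = a_tidal  ⇒  d = (2GMr / a_tidal)^(1/3)
d = (2 × 6.674×10⁻¹¹ × (6.42 × 10²³) × (67200) / (9.24 × 10⁻⁴))^(1/3)
  = 1.84 × 10⁷ m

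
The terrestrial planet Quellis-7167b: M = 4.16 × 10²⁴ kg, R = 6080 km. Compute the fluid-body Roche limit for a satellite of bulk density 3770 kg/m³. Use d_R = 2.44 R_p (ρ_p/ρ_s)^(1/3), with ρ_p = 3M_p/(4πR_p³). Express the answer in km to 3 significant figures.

15600 km

ρ_p = 3M_p/(4πR_p³) = 3 × (4.16 × 10²⁴) / (4π × (6.08 × 10⁶ m)³) = 4420 kg/m³
d_R = 2.44 × 6080 km × (4420/3770)^(1/3)
    = 15600 km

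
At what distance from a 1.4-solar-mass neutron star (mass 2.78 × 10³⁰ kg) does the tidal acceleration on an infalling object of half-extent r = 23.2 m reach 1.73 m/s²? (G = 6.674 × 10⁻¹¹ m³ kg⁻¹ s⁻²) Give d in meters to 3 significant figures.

1.71 × 10⁷ m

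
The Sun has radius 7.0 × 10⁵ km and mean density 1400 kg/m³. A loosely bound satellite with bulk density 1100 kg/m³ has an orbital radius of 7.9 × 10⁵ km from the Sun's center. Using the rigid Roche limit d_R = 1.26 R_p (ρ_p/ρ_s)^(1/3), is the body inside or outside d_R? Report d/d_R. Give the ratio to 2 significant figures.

inside; d/d_R ≈ 0.83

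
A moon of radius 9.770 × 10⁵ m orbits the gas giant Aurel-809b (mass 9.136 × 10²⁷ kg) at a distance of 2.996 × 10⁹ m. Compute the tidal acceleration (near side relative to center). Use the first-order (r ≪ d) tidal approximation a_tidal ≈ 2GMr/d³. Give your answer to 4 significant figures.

4.430 × 10⁻⁵ m/s²

Δg = 2GMr/d³
   = 2 × (6.674 × 10⁻¹¹) × (9.136 × 10²⁷) × (9.770 × 10⁵) / (2.996 × 10⁹)³
   = 4.430 × 10⁻⁵ m/s²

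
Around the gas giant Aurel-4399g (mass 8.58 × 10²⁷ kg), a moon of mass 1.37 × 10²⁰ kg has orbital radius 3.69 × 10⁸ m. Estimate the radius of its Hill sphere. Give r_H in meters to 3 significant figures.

r_H ≈ a (m/3M)^(1/3)
    = (3.69 × 10⁸) × (1.37 × 10²⁰ / (3 × 8.58 × 10²⁷))^(1/3)
    = 6.44 × 10⁵ m

6.44 × 10⁵ m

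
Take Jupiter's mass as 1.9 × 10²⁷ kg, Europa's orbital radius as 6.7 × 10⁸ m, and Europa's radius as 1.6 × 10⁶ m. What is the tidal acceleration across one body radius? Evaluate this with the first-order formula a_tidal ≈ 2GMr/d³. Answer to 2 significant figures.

The tidal stretch is the gradient of GM/d² times the body's extent r, hence the 1/d³ dependence.
Δa = 2GMr/d³
   = 2 × (6.674 × 10⁻¹¹) × (1.9 × 10²⁷) × (1.6 × 10⁶) / (6.7 × 10⁸)³
   = 1.3 × 10⁻³ m/s²

1.3 × 10⁻³ m/s²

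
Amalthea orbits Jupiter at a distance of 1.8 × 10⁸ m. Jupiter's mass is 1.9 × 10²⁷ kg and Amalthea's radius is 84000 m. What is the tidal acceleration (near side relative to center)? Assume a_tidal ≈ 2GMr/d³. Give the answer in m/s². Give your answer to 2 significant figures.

3.7 × 10⁻³ m/s²

Since r ≪ d, expand the inverse-square field across one radius to get the leading 2GMr/d³ term.
Δg = 2GMr/d³
   = 2 × (6.674 × 10⁻¹¹) × (1.9 × 10²⁷) × (84000) / (1.8 × 10⁸)³
   = 3.7 × 10⁻³ m/s²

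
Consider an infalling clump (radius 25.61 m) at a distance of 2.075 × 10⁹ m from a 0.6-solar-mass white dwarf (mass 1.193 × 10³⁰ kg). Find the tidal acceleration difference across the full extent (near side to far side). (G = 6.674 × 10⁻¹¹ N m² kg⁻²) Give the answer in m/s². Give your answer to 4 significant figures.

Differencing GM/(d−r)² and GM/(d+r)² to first order in r/d gives 4GMr/d³.
a_tidal = 4GMr/d³
        = 4 × (6.674 × 10⁻¹¹) × (1.193 × 10³⁰) × (25.61) / (2.075 × 10⁹)³
        = 9.129 × 10⁻⁷ m/s²

9.129 × 10⁻⁷ m/s²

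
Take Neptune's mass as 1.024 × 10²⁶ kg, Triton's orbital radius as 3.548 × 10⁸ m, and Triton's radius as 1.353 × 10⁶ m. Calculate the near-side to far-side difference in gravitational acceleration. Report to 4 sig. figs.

a_tidal = 4GMr/d³
        = 4 × (6.674 × 10⁻¹¹) × (1.024 × 10²⁶) × (1.353 × 10⁶) / (3.548 × 10⁸)³
        = 8.281 × 10⁻⁴ m/s²

8.281 × 10⁻⁴ m/s²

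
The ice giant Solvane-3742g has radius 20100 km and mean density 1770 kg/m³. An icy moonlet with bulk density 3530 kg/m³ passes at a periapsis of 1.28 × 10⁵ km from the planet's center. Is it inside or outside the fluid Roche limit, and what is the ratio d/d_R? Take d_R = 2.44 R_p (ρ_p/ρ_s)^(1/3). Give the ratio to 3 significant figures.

outside; d/d_R ≈ 3.29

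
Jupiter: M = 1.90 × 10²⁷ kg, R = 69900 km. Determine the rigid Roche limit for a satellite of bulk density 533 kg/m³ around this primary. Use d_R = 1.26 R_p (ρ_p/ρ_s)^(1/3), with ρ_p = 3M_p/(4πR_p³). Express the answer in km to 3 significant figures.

ρ_p = 3M_p/(4πR_p³) = 3 × (1.90 × 10²⁷) / (4π × (6.99 × 10⁷ m)³) = 1330 kg/m³
d_R = 1.26 × 69900 km × (1330/533)^(1/3)
    = 1.19 × 10⁵ km

1.19 × 10⁵ km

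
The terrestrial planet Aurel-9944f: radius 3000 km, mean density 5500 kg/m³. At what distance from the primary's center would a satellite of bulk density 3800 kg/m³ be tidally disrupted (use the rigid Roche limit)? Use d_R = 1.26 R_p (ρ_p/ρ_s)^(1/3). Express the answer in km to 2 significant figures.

4300 km

d_R = 1.26 × 3000 km × (5500/3800)^(1/3)
    = 4300 km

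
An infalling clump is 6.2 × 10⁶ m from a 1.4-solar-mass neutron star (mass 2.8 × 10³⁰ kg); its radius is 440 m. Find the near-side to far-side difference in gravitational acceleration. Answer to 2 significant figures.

a_tidal = 4GMr/d³
        = 4 × (6.674 × 10⁻¹¹) × (2.8 × 10³⁰) × (440) / (6.2 × 10⁶)³
        = 1.4 × 10³ m/s²

1.4 × 10³ m/s²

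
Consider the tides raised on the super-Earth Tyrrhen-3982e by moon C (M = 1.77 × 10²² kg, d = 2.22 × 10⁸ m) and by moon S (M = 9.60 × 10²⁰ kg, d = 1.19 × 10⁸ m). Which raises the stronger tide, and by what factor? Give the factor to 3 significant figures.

Moon C, by a factor of ≈ 2.84

Compare M/d³ for the two perturbers:
Moon C: (1.77 × 10²²) / (2.22 × 10⁸)³ = 1.618 × 10⁻³
Moon S: (9.60 × 10²⁰) / (1.19 × 10⁸)³ = 5.697 × 10⁻⁴
Ratio (larger/smaller) = 2.84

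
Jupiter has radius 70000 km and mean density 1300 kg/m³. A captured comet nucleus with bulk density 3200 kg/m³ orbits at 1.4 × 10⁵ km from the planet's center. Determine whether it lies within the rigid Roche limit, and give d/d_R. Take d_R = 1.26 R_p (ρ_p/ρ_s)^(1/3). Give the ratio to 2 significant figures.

outside; d/d_R ≈ 2.1

d_R = 1.26 × (70000 km) × (1300/3200)^(1/3) = 65320 km
d/d_R = (1.4 × 10⁵) / (65320) = 2.1
Since d/d_R > 1, the body is outside the Roche limit.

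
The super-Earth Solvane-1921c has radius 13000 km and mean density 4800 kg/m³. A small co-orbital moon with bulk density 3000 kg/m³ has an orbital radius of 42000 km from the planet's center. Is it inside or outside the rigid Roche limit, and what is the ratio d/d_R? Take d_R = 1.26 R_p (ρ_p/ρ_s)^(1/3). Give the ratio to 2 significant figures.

d_R = 1.26 × (13000 km) × (4800/3000)^(1/3) = 19160 km
d/d_R = (42000) / (19160) = 2.2
Since d/d_R > 1, the body is outside the Roche limit.

outside; d/d_R ≈ 2.2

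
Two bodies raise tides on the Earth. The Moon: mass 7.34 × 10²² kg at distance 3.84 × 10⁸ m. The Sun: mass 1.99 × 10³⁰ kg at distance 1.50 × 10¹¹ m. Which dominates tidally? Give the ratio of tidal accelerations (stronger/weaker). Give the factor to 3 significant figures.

The tide-raising term goes as M/d³ (the gradient of a 1/d² field).
The Moon: (7.34 × 10²²) / (3.84 × 10⁸)³ = 1.296 × 10⁻³
The Sun: (1.99 × 10³⁰) / (1.50 × 10¹¹)³ = 5.896 × 10⁻⁴
Ratio (larger/smaller) = 2.20

The Moon, by a factor of ≈ 2.20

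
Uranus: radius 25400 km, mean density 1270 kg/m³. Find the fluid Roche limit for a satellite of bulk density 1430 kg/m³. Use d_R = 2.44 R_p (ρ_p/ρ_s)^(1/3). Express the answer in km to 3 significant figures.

59600 km

d_R = 2.44 × 25400 km × (1270/1430)^(1/3)
    = 59600 km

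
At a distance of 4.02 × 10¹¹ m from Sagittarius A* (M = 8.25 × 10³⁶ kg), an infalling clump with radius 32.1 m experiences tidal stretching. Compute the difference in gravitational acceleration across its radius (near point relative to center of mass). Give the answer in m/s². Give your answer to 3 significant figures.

5.44 × 10⁻⁷ m/s²

The tidal stretch is the gradient of GM/d² times the body's extent r, hence the 1/d³ dependence.
a_tidal = 2GMr/d³
        = 2 × (6.674 × 10⁻¹¹) × (8.25 × 10³⁶) × (32.1) / (4.02 × 10¹¹)³
        = 5.44 × 10⁻⁷ m/s²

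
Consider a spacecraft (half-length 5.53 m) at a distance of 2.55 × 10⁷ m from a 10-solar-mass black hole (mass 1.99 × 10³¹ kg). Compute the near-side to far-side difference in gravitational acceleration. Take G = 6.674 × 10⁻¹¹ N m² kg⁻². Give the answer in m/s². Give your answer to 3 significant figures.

1.77 m/s²

Differencing GM/(d−r)² and GM/(d+r)² to first order in r/d gives 4GMr/d³.
a_tidal = 4GMr/d³
        = 4 × (6.674 × 10⁻¹¹) × (1.99 × 10³¹) × (5.53) / (2.55 × 10⁷)³
        = 1.77 m/s²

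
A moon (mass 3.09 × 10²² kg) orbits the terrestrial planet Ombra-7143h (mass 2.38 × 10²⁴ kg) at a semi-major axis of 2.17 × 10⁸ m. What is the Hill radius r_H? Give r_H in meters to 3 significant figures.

r_H ≈ a (m/3M)^(1/3)
    = (2.17 × 10⁸) × (3.09 × 10²² / (3 × 2.38 × 10²⁴))^(1/3)
    = 3.54 × 10⁷ m

3.54 × 10⁷ m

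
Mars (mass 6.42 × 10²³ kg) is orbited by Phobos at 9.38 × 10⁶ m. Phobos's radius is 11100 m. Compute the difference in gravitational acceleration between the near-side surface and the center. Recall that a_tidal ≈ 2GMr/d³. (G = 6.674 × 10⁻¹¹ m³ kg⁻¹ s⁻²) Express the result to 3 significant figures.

a_tidal = 2GMr/d³
        = 2 × (6.674 × 10⁻¹¹) × (6.42 × 10²³) × (11100) / (9.38 × 10⁶)³
        = 1.15 × 10⁻³ m/s²

1.15 × 10⁻³ m/s²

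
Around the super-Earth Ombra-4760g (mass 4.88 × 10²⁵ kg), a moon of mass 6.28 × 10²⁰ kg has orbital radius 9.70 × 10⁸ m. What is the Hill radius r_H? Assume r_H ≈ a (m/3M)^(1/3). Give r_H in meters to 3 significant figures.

1.58 × 10⁷ m

r_H ≈ a (m/3M)^(1/3)
    = (9.70 × 10⁸) × (6.28 × 10²⁰ / (3 × 4.88 × 10²⁵))^(1/3)
    = 1.58 × 10⁷ m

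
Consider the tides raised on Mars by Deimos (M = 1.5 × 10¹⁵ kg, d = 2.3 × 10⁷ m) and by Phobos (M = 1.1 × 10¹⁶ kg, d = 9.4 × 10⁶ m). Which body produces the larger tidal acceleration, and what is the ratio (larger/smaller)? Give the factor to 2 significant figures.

Phobos, by a factor of ≈ 110

Tidal acceleration ∝ M/d³, so compare M/d³ for each.
Deimos: (1.5 × 10¹⁵) / (2.3 × 10⁷)³ = 1.233 × 10⁻⁷
Phobos: (1.1 × 10¹⁶) / (9.4 × 10⁶)³ = 1.324 × 10⁻⁵
Ratio (larger/smaller) = 110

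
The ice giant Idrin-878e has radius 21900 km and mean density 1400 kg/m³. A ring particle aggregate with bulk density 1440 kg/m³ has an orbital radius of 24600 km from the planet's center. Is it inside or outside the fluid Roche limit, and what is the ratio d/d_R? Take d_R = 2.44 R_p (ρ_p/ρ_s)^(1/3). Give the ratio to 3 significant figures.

d_R = 2.44 × (21900 km) × (1400/1440)^(1/3) = 52940 km
d/d_R = (24600) / (52940) = 0.465
Since d/d_R < 1, the body is inside the Roche limit.

inside; d/d_R ≈ 0.465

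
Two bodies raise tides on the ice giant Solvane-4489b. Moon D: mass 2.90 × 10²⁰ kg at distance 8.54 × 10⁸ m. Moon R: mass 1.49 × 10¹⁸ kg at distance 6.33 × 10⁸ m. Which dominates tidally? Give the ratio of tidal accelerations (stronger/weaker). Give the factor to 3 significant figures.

Compare M/d³ for the two perturbers:
Moon D: (2.90 × 10²⁰) / (8.54 × 10⁸)³ = 4.656 × 10⁻⁷
Moon R: (1.49 × 10¹⁸) / (6.33 × 10⁸)³ = 5.875 × 10⁻⁹
Ratio (larger/smaller) = 79.3

Moon D, by a factor of ≈ 79.3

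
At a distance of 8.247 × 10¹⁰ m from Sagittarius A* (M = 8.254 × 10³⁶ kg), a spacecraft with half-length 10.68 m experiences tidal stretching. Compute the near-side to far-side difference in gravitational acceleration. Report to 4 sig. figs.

4.196 × 10⁻⁵ m/s²

Δa = 4GMr/d³
   = 4 × (6.674 × 10⁻¹¹) × (8.254 × 10³⁶) × (10.68) / (8.247 × 10¹⁰)³
   = 4.196 × 10⁻⁵ m/s²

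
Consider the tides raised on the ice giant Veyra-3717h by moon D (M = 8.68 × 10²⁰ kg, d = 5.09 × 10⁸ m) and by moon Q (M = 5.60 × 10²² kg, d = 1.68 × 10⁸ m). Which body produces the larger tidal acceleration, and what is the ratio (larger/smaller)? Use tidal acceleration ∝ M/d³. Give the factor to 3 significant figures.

Moon Q, by a factor of ≈ 1790

The tide-raising term goes as M/d³ (the gradient of a 1/d² field).
Moon D: (8.68 × 10²⁰) / (5.09 × 10⁸)³ = 6.582 × 10⁻⁶
Moon Q: (5.60 × 10²²) / (1.68 × 10⁸)³ = 1.181 × 10⁻²
Ratio (larger/smaller) = 1790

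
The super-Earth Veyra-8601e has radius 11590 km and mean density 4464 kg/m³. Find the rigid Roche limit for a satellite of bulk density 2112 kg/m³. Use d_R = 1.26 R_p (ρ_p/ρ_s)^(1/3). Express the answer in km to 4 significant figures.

18740 km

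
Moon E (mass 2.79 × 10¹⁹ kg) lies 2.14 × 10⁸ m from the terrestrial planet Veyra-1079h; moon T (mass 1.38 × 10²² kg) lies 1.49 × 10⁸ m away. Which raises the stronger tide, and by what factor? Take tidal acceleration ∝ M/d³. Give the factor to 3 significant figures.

Moon T, by a factor of ≈ 1470

The tide-raising term goes as M/d³ (the gradient of a 1/d² field).
Moon E: (2.79 × 10¹⁹) / (2.14 × 10⁸)³ = 2.847 × 10⁻⁶
Moon T: (1.38 × 10²²) / (1.49 × 10⁸)³ = 4.172 × 10⁻³
Ratio (larger/smaller) = 1470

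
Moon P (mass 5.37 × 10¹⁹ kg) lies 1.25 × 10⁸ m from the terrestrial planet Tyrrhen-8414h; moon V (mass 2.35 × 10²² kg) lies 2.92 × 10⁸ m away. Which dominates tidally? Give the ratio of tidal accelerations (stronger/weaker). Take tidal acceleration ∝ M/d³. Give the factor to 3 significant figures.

Moon V, by a factor of ≈ 34.3

Tidal stretch scales as M/d³; compute that for each body.
Moon P: (5.37 × 10¹⁹) / (1.25 × 10⁸)³ = 2.749 × 10⁻⁵
Moon V: (2.35 × 10²²) / (2.92 × 10⁸)³ = 9.439 × 10⁻⁴
Ratio (larger/smaller) = 34.3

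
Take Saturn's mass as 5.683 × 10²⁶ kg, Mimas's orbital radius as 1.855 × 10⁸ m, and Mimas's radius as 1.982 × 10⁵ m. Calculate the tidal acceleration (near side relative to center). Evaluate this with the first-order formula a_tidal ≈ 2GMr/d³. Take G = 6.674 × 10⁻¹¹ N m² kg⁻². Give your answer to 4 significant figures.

2.355 × 10⁻³ m/s²

Differencing GM/(d−r)² and GM/d² to first order in r/d gives 2GMr/d³.
Δa = 2GMr/d³
   = 2 × (6.674 × 10⁻¹¹) × (5.683 × 10²⁶) × (1.982 × 10⁵) / (1.855 × 10⁸)³
   = 2.355 × 10⁻³ m/s²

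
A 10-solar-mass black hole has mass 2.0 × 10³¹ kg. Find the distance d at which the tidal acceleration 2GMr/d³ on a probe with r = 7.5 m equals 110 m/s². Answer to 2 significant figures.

5.7 × 10⁶ m

2GMr/d³ = a_tidal  ⇒  d = (2GMr / a_tidal)^(1/3)
d = (2 × 6.674×10⁻¹¹ × (2.0 × 10³¹) × (7.5) / (110))^(1/3)
  = 5.7 × 10⁶ m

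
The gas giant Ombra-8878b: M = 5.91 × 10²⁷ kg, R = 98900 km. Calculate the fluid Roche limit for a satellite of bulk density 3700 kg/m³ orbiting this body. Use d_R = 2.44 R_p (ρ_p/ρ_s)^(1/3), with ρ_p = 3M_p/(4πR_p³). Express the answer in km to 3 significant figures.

1.77 × 10⁵ km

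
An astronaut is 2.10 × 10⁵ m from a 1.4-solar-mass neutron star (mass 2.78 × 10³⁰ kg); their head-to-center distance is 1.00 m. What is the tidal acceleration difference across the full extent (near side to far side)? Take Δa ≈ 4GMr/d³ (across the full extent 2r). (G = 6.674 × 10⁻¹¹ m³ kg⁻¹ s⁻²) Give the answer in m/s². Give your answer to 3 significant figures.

Δa = 4GMr/d³
   = 4 × (6.674 × 10⁻¹¹) × (2.78 × 10³⁰) × (1.00) / (2.10 × 10⁵)³
   = 8.01 × 10⁴ m/s²

8.01 × 10⁴ m/s²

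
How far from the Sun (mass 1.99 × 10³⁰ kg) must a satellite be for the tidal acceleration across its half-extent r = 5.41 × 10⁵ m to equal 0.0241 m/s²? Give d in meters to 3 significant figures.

1.81 × 10⁹ m

2GMr/d³ = a_tidal  ⇒  d = (2GMr / a_tidal)^(1/3)
d = (2 × 6.674×10⁻¹¹ × (1.99 × 10³⁰) × (5.41 × 10⁵) / (0.0241))^(1/3)
  = 1.81 × 10⁹ m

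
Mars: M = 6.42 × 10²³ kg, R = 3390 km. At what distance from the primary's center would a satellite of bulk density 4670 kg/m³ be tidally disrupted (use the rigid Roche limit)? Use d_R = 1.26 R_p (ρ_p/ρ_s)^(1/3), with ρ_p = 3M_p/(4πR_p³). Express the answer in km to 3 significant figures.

4030 km

ρ_p = 3M_p/(4πR_p³) = 3 × (6.42 × 10²³) / (4π × (3.39 × 10⁶ m)³) = 3930 kg/m³
d_R = 1.26 × 3390 km × (3930/4670)^(1/3)
    = 4030 km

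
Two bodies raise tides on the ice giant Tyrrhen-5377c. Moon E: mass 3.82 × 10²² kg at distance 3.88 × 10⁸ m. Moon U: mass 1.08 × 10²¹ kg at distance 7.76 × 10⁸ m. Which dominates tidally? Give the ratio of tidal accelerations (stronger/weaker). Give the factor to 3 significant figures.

Tidal acceleration ∝ M/d³, so compare M/d³ for each.
Moon E: (3.82 × 10²²) / (3.88 × 10⁸)³ = 6.540 × 10⁻⁴
Moon U: (1.08 × 10²¹) / (7.76 × 10⁸)³ = 2.311 × 10⁻⁶
Ratio (larger/smaller) = 283

Moon E, by a factor of ≈ 283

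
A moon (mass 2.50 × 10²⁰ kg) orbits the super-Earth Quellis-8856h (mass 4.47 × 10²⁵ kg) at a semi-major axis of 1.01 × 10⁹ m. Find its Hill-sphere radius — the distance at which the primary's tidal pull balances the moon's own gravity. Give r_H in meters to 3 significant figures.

1.24 × 10⁷ m

r_H ≈ a (m/3M)^(1/3)
    = (1.01 × 10⁹) × (2.50 × 10²⁰ / (3 × 4.47 × 10²⁵))^(1/3)
    = 1.24 × 10⁷ m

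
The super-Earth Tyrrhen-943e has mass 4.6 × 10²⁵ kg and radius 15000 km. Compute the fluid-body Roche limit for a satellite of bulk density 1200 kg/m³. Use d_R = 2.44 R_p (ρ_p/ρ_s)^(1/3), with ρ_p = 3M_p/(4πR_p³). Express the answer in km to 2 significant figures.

51000 km

ρ_p = 3M_p/(4πR_p³) = 3 × (4.6 × 10²⁵) / (4π × (1.5 × 10⁷ m)³) = 3300 kg/m³
d_R = 2.44 × 15000 km × (3300/1200)^(1/3)
    = 51000 km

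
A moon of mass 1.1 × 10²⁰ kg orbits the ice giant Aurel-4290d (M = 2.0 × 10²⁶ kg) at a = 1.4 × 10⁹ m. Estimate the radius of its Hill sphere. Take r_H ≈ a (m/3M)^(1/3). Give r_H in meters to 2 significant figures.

r_H ≈ a (m/3M)^(1/3)
    = (1.4 × 10⁹) × (1.1 × 10²⁰ / (3 × 2.0 × 10²⁶))^(1/3)
    = 8.0 × 10⁶ m

8.0 × 10⁶ m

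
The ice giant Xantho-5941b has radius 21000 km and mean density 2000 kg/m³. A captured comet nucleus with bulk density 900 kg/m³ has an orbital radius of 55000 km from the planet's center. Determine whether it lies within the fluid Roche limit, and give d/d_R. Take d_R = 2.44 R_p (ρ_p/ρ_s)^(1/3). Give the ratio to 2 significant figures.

inside; d/d_R ≈ 0.82

d_R = 2.44 × (21000 km) × (2000/900)^(1/3) = 66870 km
d/d_R = (55000) / (66870) = 0.82
Since d/d_R < 1, the body is inside the Roche limit.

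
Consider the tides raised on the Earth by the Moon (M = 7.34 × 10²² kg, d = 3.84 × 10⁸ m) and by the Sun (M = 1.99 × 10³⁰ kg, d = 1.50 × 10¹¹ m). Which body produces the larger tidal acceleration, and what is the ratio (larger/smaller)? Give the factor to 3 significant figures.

The Moon, by a factor of ≈ 2.20

Tidal acceleration ∝ M/d³, so compare M/d³ for each.
The Moon: (7.34 × 10²²) / (3.84 × 10⁸)³ = 1.296 × 10⁻³
The Sun: (1.99 × 10³⁰) / (1.50 × 10¹¹)³ = 5.896 × 10⁻⁴
Ratio (larger/smaller) = 2.20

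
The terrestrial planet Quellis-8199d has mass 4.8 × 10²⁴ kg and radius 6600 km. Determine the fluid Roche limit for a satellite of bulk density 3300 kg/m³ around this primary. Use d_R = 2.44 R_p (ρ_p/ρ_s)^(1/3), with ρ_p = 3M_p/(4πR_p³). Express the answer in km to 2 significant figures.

ρ_p = 3M_p/(4πR_p³) = 3 × (4.8 × 10²⁴) / (4π × (6.6 × 10⁶ m)³) = 4000 kg/m³
d_R = 2.44 × 6600 km × (4000/3300)^(1/3)
    = 17000 km

17000 km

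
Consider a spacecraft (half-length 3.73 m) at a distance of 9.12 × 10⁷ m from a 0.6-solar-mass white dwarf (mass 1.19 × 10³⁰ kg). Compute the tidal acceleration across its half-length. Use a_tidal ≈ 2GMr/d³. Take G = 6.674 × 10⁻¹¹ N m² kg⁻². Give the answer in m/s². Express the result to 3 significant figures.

Since r ≪ d, expand the inverse-square field across one radius to get the leading 2GMr/d³ term.
a_tidal = 2GMr/d³
        = 2 × (6.674 × 10⁻¹¹) × (1.19 × 10³⁰) × (3.73) / (9.12 × 10⁷)³
        = 7.81 × 10⁻⁴ m/s²

7.81 × 10⁻⁴ m/s²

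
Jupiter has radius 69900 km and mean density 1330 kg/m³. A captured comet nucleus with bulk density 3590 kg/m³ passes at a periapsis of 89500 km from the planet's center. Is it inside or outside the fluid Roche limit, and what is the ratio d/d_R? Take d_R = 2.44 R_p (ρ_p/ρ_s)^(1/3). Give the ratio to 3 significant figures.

inside; d/d_R ≈ 0.731

d_R = 2.44 × (69900 km) × (1330/3590)^(1/3) = 1.225 × 10⁵ km
d/d_R = (89500) / (1.225 × 10⁵) = 0.731
Since d/d_R < 1, the body is inside the Roche limit.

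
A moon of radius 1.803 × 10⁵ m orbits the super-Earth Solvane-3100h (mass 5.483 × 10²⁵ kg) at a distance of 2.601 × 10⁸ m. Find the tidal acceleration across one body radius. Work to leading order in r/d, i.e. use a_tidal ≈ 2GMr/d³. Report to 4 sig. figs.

Δa = 2GMr/d³
   = 2 × (6.674 × 10⁻¹¹) × (5.483 × 10²⁵) × (1.803 × 10⁵) / (2.601 × 10⁸)³
   = 7.499 × 10⁻⁵ m/s²

7.499 × 10⁻⁵ m/s²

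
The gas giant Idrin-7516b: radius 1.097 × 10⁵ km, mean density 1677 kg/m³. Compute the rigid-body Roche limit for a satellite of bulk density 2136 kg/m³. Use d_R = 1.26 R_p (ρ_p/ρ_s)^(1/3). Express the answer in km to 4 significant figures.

d_R = 1.26 × 1.097 × 10⁵ km × (1677/2136)^(1/3)
    = 1.275 × 10⁵ km

1.275 × 10⁵ km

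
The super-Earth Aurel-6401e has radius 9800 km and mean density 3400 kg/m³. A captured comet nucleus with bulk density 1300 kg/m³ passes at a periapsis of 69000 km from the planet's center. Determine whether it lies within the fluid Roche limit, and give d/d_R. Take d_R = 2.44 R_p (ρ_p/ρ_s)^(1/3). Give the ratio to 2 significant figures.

outside; d/d_R ≈ 2.1

d_R = 2.44 × (9800 km) × (3400/1300)^(1/3) = 32950 km
d/d_R = (69000) / (32950) = 2.1
Since d/d_R > 1, the body is outside the Roche limit.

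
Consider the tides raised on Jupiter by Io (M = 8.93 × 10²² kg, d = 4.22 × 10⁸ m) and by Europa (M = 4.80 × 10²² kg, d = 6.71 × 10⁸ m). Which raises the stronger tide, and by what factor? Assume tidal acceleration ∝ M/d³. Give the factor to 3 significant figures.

Io, by a factor of ≈ 7.48

The tide-raising term goes as M/d³ (the gradient of a 1/d² field).
Io: (8.93 × 10²²) / (4.22 × 10⁸)³ = 1.188 × 10⁻³
Europa: (4.80 × 10²²) / (6.71 × 10⁸)³ = 1.589 × 10⁻⁴
Ratio (larger/smaller) = 7.48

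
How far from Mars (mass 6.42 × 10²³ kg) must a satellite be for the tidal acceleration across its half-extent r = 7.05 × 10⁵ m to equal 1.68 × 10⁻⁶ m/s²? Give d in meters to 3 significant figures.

2GMr/d³ = a_tidal  ⇒  d = (2GMr / a_tidal)^(1/3)
d = (2 × 6.674×10⁻¹¹ × (6.42 × 10²³) × (7.05 × 10⁵) / (1.68 × 10⁻⁶))^(1/3)
  = 3.30 × 10⁸ m

3.30 × 10⁸ m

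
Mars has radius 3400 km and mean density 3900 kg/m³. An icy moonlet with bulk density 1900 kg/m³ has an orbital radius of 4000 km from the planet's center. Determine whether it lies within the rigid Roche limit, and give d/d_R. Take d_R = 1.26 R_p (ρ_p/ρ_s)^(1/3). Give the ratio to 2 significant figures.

inside; d/d_R ≈ 0.73

d_R = 1.26 × (3400 km) × (3900/1900)^(1/3) = 5444 km
d/d_R = (4000) / (5444) = 0.73
Since d/d_R < 1, the body is inside the Roche limit.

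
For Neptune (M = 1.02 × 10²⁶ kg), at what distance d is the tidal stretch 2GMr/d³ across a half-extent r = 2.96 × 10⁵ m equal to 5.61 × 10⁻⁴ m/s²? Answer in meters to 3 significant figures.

1.93 × 10⁸ m

2GMr/d³ = a_tidal  ⇒  d = (2GMr / a_tidal)^(1/3)
d = (2 × 6.674×10⁻¹¹ × (1.02 × 10²⁶) × (2.96 × 10⁵) / (5.61 × 10⁻⁴))^(1/3)
  = 1.93 × 10⁸ m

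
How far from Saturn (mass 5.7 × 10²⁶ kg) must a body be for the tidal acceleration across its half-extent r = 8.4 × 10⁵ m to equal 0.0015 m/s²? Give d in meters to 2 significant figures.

2GMr/d³ = a_tidal  ⇒  d = (2GMr / a_tidal)^(1/3)
d = (2 × 6.674×10⁻¹¹ × (5.7 × 10²⁶) × (8.4 × 10⁵) / (0.0015))^(1/3)
  = 3.5 × 10⁸ m

3.5 × 10⁸ m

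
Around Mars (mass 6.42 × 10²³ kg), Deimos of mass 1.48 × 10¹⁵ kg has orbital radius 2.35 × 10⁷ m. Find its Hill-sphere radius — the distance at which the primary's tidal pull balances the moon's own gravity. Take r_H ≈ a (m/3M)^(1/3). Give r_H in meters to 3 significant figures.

r_H ≈ a (m/3M)^(1/3)
    = (2.35 × 10⁷) × (1.48 × 10¹⁵ / (3 × 6.42 × 10²³))^(1/3)
    = 2.15 × 10⁴ m

2.15 × 10⁴ m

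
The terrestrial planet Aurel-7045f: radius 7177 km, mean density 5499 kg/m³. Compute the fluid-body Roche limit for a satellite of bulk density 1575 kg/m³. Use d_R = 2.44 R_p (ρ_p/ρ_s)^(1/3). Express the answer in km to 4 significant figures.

26570 km

d_R = 2.44 × 7177 km × (5499/1575)^(1/3)
    = 26570 km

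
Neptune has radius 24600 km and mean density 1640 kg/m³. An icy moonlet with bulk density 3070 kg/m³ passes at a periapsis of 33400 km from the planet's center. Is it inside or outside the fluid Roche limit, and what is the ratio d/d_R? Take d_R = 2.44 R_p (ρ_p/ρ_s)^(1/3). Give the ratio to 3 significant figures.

d_R = 2.44 × (24600 km) × (1640/3070)^(1/3) = 48700 km
d/d_R = (33400) / (48700) = 0.686
Since d/d_R < 1, the body is inside the Roche limit.

inside; d/d_R ≈ 0.686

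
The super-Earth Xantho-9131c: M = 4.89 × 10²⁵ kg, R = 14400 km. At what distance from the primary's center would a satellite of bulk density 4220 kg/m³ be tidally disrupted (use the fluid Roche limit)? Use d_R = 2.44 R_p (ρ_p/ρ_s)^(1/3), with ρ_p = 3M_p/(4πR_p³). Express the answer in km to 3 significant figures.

ρ_p = 3M_p/(4πR_p³) = 3 × (4.89 × 10²⁵) / (4π × (1.44 × 10⁷ m)³) = 3910 kg/m³
d_R = 2.44 × 14400 km × (3910/4220)^(1/3)
    = 34300 km

34300 km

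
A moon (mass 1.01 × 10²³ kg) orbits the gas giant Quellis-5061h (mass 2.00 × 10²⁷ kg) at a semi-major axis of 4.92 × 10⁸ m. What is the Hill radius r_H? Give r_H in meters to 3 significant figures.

1.26 × 10⁷ m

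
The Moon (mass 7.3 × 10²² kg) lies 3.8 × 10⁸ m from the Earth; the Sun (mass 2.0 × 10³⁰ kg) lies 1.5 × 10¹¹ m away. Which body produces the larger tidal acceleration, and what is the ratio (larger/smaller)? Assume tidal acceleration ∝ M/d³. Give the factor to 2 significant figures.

Tidal acceleration ∝ M/d³, so compare M/d³ for each.
The Moon: (7.3 × 10²²) / (3.8 × 10⁸)³ = 1.330 × 10⁻³
The Sun: (2.0 × 10³⁰) / (1.5 × 10¹¹)³ = 5.926 × 10⁻⁴
Ratio (larger/smaller) = 2.2

The Moon, by a factor of ≈ 2.2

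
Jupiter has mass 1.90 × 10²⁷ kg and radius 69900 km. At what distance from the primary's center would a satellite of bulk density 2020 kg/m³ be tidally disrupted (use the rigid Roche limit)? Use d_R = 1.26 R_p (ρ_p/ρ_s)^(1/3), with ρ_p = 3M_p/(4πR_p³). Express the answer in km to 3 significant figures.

ρ_p = 3M_p/(4πR_p³) = 3 × (1.90 × 10²⁷) / (4π × (6.99 × 10⁷ m)³) = 1330 kg/m³
d_R = 1.26 × 69900 km × (1330/2020)^(1/3)
    = 76600 km

76600 km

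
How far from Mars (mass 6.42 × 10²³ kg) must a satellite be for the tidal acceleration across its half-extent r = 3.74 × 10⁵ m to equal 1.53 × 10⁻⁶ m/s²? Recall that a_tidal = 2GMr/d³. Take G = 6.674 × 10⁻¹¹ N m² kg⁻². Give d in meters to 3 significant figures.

2GMr/d³ = a_tidal  ⇒  d = (2GMr / a_tidal)^(1/3)
d = (2 × 6.674×10⁻¹¹ × (6.42 × 10²³) × (3.74 × 10⁵) / (1.53 × 10⁻⁶))^(1/3)
  = 2.76 × 10⁸ m

2.76 × 10⁸ m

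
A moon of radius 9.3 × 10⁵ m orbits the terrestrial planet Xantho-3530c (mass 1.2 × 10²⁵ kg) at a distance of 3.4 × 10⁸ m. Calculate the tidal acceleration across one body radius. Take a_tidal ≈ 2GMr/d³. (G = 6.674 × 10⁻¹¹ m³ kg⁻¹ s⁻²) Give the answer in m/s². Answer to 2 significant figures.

3.8 × 10⁻⁵ m/s²

Δg = 2GMr/d³
   = 2 × (6.674 × 10⁻¹¹) × (1.2 × 10²⁵) × (9.3 × 10⁵) / (3.4 × 10⁸)³
   = 3.8 × 10⁻⁵ m/s²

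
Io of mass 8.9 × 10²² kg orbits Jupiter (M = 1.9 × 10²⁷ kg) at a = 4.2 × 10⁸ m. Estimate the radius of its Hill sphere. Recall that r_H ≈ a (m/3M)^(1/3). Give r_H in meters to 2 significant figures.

1.0 × 10⁷ m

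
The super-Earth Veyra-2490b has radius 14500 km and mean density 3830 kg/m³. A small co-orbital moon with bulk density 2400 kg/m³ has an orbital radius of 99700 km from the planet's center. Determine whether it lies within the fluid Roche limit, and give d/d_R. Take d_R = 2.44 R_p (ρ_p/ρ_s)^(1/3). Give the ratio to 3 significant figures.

outside; d/d_R ≈ 2.41

d_R = 2.44 × (14500 km) × (3830/2400)^(1/3) = 41340 km
d/d_R = (99700) / (41340) = 2.41
Since d/d_R > 1, the body is outside the Roche limit.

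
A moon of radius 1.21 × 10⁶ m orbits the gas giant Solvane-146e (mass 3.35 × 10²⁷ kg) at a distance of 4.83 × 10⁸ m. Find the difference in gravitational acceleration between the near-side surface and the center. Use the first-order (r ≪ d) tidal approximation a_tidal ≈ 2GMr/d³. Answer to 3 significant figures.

The tidal stretch is the gradient of GM/d² times the body's extent r, hence the 1/d³ dependence.
Δg = 2GMr/d³
   = 2 × (6.674 × 10⁻¹¹) × (3.35 × 10²⁷) × (1.21 × 10⁶) / (4.83 × 10⁸)³
   = 4.80 × 10⁻³ m/s²

4.80 × 10⁻³ m/s²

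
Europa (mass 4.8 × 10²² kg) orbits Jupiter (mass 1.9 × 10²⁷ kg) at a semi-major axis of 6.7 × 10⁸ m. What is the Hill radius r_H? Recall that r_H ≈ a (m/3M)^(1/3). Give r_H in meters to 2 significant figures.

r_H ≈ a (m/3M)^(1/3)
    = (6.7 × 10⁸) × (4.8 × 10²² / (3 × 1.9 × 10²⁷))^(1/3)
    = 1.4 × 10⁷ m

1.4 × 10⁷ m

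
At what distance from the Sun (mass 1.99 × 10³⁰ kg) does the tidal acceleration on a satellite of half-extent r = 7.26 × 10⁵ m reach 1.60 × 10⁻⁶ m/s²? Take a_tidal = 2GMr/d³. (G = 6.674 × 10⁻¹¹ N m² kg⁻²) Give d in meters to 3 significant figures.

4.94 × 10¹⁰ m

2GMr/d³ = a_tidal  ⇒  d = (2GMr / a_tidal)^(1/3)
d = (2 × 6.674×10⁻¹¹ × (1.99 × 10³⁰) × (7.26 × 10⁵) / (1.60 × 10⁻⁶))^(1/3)
  = 4.94 × 10¹⁰ m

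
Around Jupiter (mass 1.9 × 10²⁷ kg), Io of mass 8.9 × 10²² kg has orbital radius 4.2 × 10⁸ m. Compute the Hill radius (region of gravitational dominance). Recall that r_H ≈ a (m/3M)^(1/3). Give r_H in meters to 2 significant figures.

1.0 × 10⁷ m

r_H ≈ a (m/3M)^(1/3)
    = (4.2 × 10⁸) × (8.9 × 10²² / (3 × 1.9 × 10²⁷))^(1/3)
    = 1.0 × 10⁷ m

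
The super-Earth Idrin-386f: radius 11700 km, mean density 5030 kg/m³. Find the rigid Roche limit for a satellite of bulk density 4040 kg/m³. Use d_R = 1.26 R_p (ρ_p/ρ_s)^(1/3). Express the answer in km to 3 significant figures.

15900 km

d_R = 1.26 × 11700 km × (5030/4040)^(1/3)
    = 15900 km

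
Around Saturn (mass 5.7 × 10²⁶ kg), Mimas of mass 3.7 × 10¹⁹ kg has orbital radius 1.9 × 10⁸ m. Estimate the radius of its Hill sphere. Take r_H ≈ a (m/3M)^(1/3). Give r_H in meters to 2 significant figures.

r_H ≈ a (m/3M)^(1/3)
    = (1.9 × 10⁸) × (3.7 × 10¹⁹ / (3 × 5.7 × 10²⁶))^(1/3)
    = 5.3 × 10⁵ m

5.3 × 10⁵ m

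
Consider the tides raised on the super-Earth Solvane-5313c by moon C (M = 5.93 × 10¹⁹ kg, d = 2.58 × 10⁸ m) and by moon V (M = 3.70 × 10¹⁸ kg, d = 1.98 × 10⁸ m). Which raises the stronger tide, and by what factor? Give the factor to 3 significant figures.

Moon C, by a factor of ≈ 7.24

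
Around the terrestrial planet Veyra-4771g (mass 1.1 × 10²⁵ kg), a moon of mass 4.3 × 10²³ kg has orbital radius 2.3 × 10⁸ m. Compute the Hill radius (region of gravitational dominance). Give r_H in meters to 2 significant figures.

5.4 × 10⁷ m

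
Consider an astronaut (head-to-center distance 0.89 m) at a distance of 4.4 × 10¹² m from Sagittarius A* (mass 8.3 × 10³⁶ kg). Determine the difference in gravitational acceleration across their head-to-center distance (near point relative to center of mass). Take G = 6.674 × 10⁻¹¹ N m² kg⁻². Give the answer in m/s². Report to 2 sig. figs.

1.2 × 10⁻¹¹ m/s²

Δg = 2GMr/d³
   = 2 × (6.674 × 10⁻¹¹) × (8.3 × 10³⁶) × (0.89) / (4.4 × 10¹²)³
   = 1.2 × 10⁻¹¹ m/s²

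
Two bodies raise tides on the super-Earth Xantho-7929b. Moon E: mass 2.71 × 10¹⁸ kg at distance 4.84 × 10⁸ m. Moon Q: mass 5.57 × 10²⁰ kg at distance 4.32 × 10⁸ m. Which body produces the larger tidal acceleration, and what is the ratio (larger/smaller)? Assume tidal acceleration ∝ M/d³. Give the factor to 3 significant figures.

Moon Q, by a factor of ≈ 289

Compare M/d³ for the two perturbers:
Moon E: (2.71 × 10¹⁸) / (4.84 × 10⁸)³ = 2.390 × 10⁻⁸
Moon Q: (5.57 × 10²⁰) / (4.32 × 10⁸)³ = 6.909 × 10⁻⁶
Ratio (larger/smaller) = 289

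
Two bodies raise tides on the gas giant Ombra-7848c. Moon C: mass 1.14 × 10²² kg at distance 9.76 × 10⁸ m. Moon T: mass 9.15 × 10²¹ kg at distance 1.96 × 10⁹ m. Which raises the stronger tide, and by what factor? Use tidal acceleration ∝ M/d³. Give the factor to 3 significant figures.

Moon C, by a factor of ≈ 10.1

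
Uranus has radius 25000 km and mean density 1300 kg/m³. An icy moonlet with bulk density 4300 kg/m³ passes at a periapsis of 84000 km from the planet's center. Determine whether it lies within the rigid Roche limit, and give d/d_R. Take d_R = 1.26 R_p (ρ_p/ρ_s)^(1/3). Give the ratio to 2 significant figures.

outside; d/d_R ≈ 4.0

d_R = 1.26 × (25000 km) × (1300/4300)^(1/3) = 21140 km
d/d_R = (84000) / (21140) = 4.0
Since d/d_R > 1, the body is outside the Roche limit.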